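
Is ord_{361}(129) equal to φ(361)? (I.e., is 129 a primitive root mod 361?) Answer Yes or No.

Yes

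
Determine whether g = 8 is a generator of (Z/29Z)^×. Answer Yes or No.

Yes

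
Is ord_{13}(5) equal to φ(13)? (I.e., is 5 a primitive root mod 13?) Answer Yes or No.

No

φ(13) = 13 − 1 = 12 = 2^2 · 3.
5 is a primitive root mod 13 iff 5^(φ(13)/q) ≢ 1 for every prime q | φ(13), i.e. q ∈ {2, 3}.
5^6 ≡ 12 (mod 13)  [q = 2: ≢ 1 ✓]
5^4 ≡ 1 (mod 13)  [q = 3: ≡ 1 ✗]
Since 5^4 ≡ 1, the order of 5 divides 4 < 12, so 5 is not a primitive root.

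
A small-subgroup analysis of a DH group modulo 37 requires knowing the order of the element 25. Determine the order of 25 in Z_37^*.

The order of 25 must divide φ(37) = 37 − 1 = 36 = 2^2 · 3^2.
Divisors of 36: 1, 2, 3, 4, 6, 9, 12, 18, 36.
Test each divisor d:
25^1 ≡ 25
25^2 ≡ 33
25^3 ≡ 11
25^4 ≡ 16
25^6 ≡ 10
25^9 ≡ 36
25^12 ≡ 26
25^18 ≡ 1
The smallest such exponent is 18, so the order of 25 is 18.

18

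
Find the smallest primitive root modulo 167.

5

φ(167) = 167 − 1 = 166 = 2 · 83.
Test candidates g = 2, 3, … against the prime factors q ∈ {2, 83} of φ(167): g is a generator iff g^(166/q) ≢ 1 for every such q.
g = 2: 2^83 ≡ 1 — hits 1, so not a primitive root.
g = 3: 3^83 ≡ 1 — hits 1, so not a primitive root.
g = 4: 4^83 ≡ 1 — hits 1, so not a primitive root.
g = 5: 5^83 ≡ 166; 5^2 ≡ 25 — none is 1, so 5 is a primitive root.
Hence the least primitive root of 167 is 5.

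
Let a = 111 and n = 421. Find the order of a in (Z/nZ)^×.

By Lagrange's theorem, ord_421(111) divides φ(421) = 421 − 1 = 420 = 2^2 · 3 · 5 · 7.
Divisors of 420: 1, 2, 3, 4, 5, 6, 7, 10, 12, 14, 15, 20, 21, 28, 30, 35, 42, 60, 70, 84, 105, 140, 210, 420.
Test each divisor d:
111^1 ≡ 111 (mod 421)
111^2 ≡ 112 (mod 421)
111^3 ≡ 223 (mod 421)
111^4 ≡ 335 (mod 421)
111^5 ≡ 137 (mod 421)
111^6 ≡ 51 (mod 421)
111^7 ≡ 188 (mod 421)
111^10 ≡ 245 (mod 421)
111^12 ≡ 75 (mod 421)
111^14 ≡ 401 (mod 421)
111^15 ≡ 306 (mod 421)
111^20 ≡ 243 (mod 421)
111^21 ≡ 29 (mod 421)
111^28 ≡ 400 (mod 421)
111^30 ≡ 174 (mod 421)
111^35 ≡ 262 (mod 421)
111^42 ≡ 420 (mod 421)
111^60 ≡ 385 (mod 421)
111^70 ≡ 21 (mod 421)
111^84 ≡ 1 (mod 421) ✓
So ord_421(111) = 84.

84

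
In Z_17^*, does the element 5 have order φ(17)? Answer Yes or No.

φ(17) = 17 − 1 = 16 = 2^4.
5 is a primitive root mod 17 iff 5^(φ(17)/q) ≢ 1 for every prime q | φ(17), i.e. q ∈ {2}.
5^8 ≡ 16 (mod 17)  [q = 2: ≢ 1 ✓]
Every test exponent gives a nontrivial residue, hence 5 generates the full group.

Yes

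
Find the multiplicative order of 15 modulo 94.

Since 15 ∈ (Z/94Z)^×, its order divides φ(94) = φ(2)·φ(47) = 1·46 = 46 = 2 · 23.
Divisors of 46: 1, 2, 23, 46.
Test each divisor d:
15^1 ≡ 15 (mod 94)
15^2 ≡ 37 (mod 94)
15^23 ≡ 93 (mod 94)
15^46 ≡ 1 (mod 94) ✓
Therefore the multiplicative order of 15 modulo 94 is 46.

46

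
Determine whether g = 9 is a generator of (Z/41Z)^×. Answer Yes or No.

φ(41) = 41 − 1 = 40 = 2^3 · 5.
Test 9^(40/q) mod 41 for each prime factor q of 40:
9^20 ≡ 1 (mod 41)  [q = 2: ≡ 1 ✗]
9^8 ≡ 1 (mod 41)  [q = 5: ≡ 1 ✗]
9^20 ≡ 1 shows ord(9) | 20, strictly less than φ(41); not a primitive root.

No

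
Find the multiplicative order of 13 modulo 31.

30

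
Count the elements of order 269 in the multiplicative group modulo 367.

φ(367) = 367 − 1 = 366 = 2 · 3 · 61.
(Z/367Z)^× is cyclic (|G| = 366); a cyclic group of order m has exactly φ(d) elements of each order d | m, and none otherwise.
269 does not divide 366, so no element of (Z/367Z)^× has order 269.

0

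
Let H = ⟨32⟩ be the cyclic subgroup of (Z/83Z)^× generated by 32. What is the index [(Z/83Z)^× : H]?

1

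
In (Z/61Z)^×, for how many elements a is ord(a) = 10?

4

φ(61) = 61 − 1 = 60 = 2^2 · 3 · 5.
Since (Z/61Z)^× is cyclic of order 60, the number of elements of order d is φ(d) when d | 60 and 0 otherwise.
10 = 2 · 5 divides 60, and φ(10) = 4.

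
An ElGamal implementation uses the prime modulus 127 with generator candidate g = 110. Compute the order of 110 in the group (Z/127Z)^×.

126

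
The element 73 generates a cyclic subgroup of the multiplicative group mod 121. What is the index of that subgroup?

1

By Lagrange's theorem, ord_121(73) divides φ(121) = φ(11^2) = 11·(11−1) = 110 = 2 · 5 · 11.
Divisors of 110: 1, 2, 5, 10, 11, 22, 55, 110.
Test each divisor d:
73^1 ≡ 73 (mod 121)
73^2 ≡ 5 (mod 121)
73^5 ≡ 10 (mod 121)
73^10 ≡ 100 (mod 121)
73^11 ≡ 40 (mod 121)
73^22 ≡ 27 (mod 121)
73^55 ≡ 120 (mod 121)
73^110 ≡ 1 (mod 121) ✓
The order of 73 is 110, so the subgroup it generates has 110 elements.
[(Z/121Z)^× : ⟨73⟩] = 110/110 = 1.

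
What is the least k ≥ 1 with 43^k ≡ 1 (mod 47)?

46

Since 43 ∈ (Z/47Z)^×, its order divides φ(47) = 47 − 1 = 46 = 2 · 23.
Divisors of 46: 1, 2, 23, 46.
Check 43^d mod 47 for each divisor in increasing order:
43^1 ≡ 43 (mod 47)
43^2 ≡ 16 (mod 47)
43^23 ≡ 46 (mod 47)
43^46 ≡ 1 (mod 47) ✓
So ord_47(43) = 46.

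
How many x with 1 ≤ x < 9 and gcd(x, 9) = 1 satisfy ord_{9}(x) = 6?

2

φ(9) = φ(3^2) = 3·(3−1) = 6 = 2 · 3.
Since (Z/9Z)^× is cyclic of order 6, the number of elements of order d is φ(d) when d | 6 and 0 otherwise.
6 = 2 · 3 divides 6, and φ(6) = 2.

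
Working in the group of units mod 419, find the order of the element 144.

Since 144 ∈ (Z/419Z)^×, its order divides φ(419) = 419 − 1 = 418 = 2 · 11 · 19.
Divisors of 418: 1, 2, 11, 19, 22, 38, 209, 418.
Test each divisor d:
144^1 ≡ 144 (mod 419)
144^2 ≡ 205 (mod 419)
144^11 ≡ 135 (mod 419)
144^19 ≡ 129 (mod 419)
144^22 ≡ 208 (mod 419)
144^38 ≡ 300 (mod 419)
144^209 ≡ 1 (mod 419) ✓
So ord_419(144) = 209.

209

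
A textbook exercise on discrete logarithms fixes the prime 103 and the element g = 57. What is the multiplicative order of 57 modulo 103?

ord(57) | φ(103) = 103 − 1 = 102 = 2 · 3 · 17.
Divisors of 102: 1, 2, 3, 6, 17, 34, 51, 102.
Test each divisor d:
57^1 ≡ 57 (mod 103)
57^2 ≡ 56 (mod 103)
57^3 ≡ 102 (mod 103)
57^6 ≡ 1 (mod 103) ✓
The smallest such exponent is 6, so the order of 57 is 6.

6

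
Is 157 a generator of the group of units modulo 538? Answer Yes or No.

φ(538) = φ(2)·φ(269) = 1·268 = 268 = 2^2 · 67.
157 is a primitive root mod 538 iff 157^(φ(538)/q) ≢ 1 for every prime q | φ(538), i.e. q ∈ {2, 67}.
157^134 ≡ 537 (mod 538)  [q = 2: ≢ 1 ✓]
157^4 ≡ 117 (mod 538)  [q = 67: ≢ 1 ✓]
Every test exponent gives a nontrivial residue, hence 157 generates the full group.

Yes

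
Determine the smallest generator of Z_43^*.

3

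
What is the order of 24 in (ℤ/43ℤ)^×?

By Lagrange's theorem, ord_43(24) divides φ(43) = 43 − 1 = 42 = 2 · 3 · 7.
Divisors of 42: 1, 2, 3, 6, 7, 14, 21, 42.
Evaluate successive powers at the divisors of 42:
24^1 ≡ 24 (mod 43)
24^2 ≡ 17 (mod 43)
24^3 ≡ 21 (mod 43)
24^6 ≡ 11 (mod 43)
24^7 ≡ 6 (mod 43)
24^14 ≡ 36 (mod 43)
24^21 ≡ 1 (mod 43) ✓
So ord_43(24) = 21.

21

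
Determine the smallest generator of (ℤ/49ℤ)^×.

3

φ(49) = φ(7^2) = 7·(7−1) = 42 = 2 · 3 · 7.
Test candidates g = 2, 3, … against the prime factors q ∈ {2, 3, 7} of φ(49): g is a generator iff g^(42/q) ≢ 1 for every such q.
g = 2: 2^21 ≡ 1 — hits 1, so not a primitive root.
g = 3: 3^21 ≡ 48; 3^14 ≡ 30; 3^6 ≡ 43 — none is 1, so 3 is a primitive root.
Hence the least primitive root of 49 is 3.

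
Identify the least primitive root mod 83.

2

φ(83) = 83 − 1 = 82 = 2 · 41.
g is a primitive root iff g^(82/q) ≢ 1 (mod 83) for each prime q ∈ {2, 41}.
g = 2: 2^41 ≡ 82; 2^2 ≡ 4 — none is 1, so 2 is a primitive root.
So 2 is the smallest generator of (Z/83Z)^×.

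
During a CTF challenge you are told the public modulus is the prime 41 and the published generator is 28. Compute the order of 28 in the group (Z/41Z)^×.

Since 28 ∈ (Z/41Z)^×, its order divides φ(41) = 41 − 1 = 40 = 2^3 · 5.
Divisors of 40: 1, 2, 4, 5, 8, 10, 20, 40.
Test each divisor d:
28^1 ≡ 28 (mod 41)
28^2 ≡ 5 (mod 41)
28^4 ≡ 25 (mod 41)
28^5 ≡ 3 (mod 41)
28^8 ≡ 10 (mod 41)
28^10 ≡ 9 (mod 41)
28^20 ≡ 40 (mod 41)
28^40 ≡ 1 (mod 41) ✓
The smallest such exponent is 40, so the order of 28 is 40.

40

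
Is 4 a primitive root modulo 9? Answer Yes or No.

No

φ(9) = φ(3^2) = 3·(3−1) = 6 = 2 · 3.
4 is a primitive root mod 9 iff 4^(φ(9)/q) ≢ 1 for every prime q | φ(9), i.e. q ∈ {2, 3}.
4^3 ≡ 1 (mod 9)  [q = 2: ≡ 1 ✗]
4^2 ≡ 7 (mod 9)  [q = 3: ≢ 1 ✓]
The check at q = 2 fails, so 4 generates a proper subgroup.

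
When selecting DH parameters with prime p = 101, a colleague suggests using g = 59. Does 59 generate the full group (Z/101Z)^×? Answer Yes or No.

Yes

φ(101) = 101 − 1 = 100 = 2^2 · 5^2.
Test 59^(100/q) mod 101 for each prime factor q of 100:
59^50 ≡ 100 (mod 101)  [q = 2: ≢ 1 ✓]
59^20 ≡ 84 (mod 101)  [q = 5: ≢ 1 ✓]
None equal 1, so ord_101(59) = 100: 59 is a primitive root.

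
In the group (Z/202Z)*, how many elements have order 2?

φ(202) = φ(2)·φ(101) = 1·100 = 100 = 2^2 · 5^2.
(Z/202Z)^× is cyclic (|G| = 100); a cyclic group of order m has exactly φ(d) elements of each order d | m, and none otherwise.
2 | 100, and φ(2) = 2 − 1 = 1.

1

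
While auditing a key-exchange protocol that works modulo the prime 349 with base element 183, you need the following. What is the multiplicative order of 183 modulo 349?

Since 183 ∈ (Z/349Z)^×, its order divides φ(349) = 349 − 1 = 348 = 2^2 · 3 · 29.
Divisors of 348: 1, 2, 3, 4, 6, 12, 29, 58, 87, 116, 174, 348.
Compute 183^d (mod 349) for the divisors d until we hit 1:
183^1 ≡ 183 (mod 349)
183^2 ≡ 334 (mod 349)
183^3 ≡ 47 (mod 349)
183^4 ≡ 225 (mod 349)
183^6 ≡ 115 (mod 349)
183^12 ≡ 312 (mod 349)
183^29 ≡ 189 (mod 349)
183^58 ≡ 123 (mod 349)
183^87 ≡ 213 (mod 349)
183^116 ≡ 122 (mod 349)
183^174 ≡ 348 (mod 349)
183^348 ≡ 1 (mod 349) ✓
Therefore the multiplicative order of 183 modulo 349 is 348.

348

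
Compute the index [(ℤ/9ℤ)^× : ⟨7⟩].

2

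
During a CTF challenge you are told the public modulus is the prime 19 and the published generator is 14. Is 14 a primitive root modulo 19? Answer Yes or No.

Yes

φ(19) = 19 − 1 = 18 = 2 · 3^2.
14 is a primitive root mod 19 iff 14^(φ(19)/q) ≢ 1 for every prime q | φ(19), i.e. q ∈ {2, 3}.
14^9 ≡ 18 (mod 19)  [q = 2: ≢ 1 ✓]
14^6 ≡ 7 (mod 19)  [q = 3: ≢ 1 ✓]
Every test exponent gives a nontrivial residue, hence 14 generates the full group.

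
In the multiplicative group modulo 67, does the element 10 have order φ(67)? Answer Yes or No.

φ(67) = 67 − 1 = 66 = 2 · 3 · 11.
10 is a primitive root mod 67 iff 10^(φ(67)/q) ≢ 1 for every prime q | φ(67), i.e. q ∈ {2, 3, 11}.
10^33 ≡ 1 (mod 67)  [q = 2: ≡ 1 ✗]
10^22 ≡ 37 (mod 67)  [q = 3: ≢ 1 ✓]
10^6 ≡ 25 (mod 67)  [q = 11: ≢ 1 ✓]
The check at q = 2 fails, so 10 generates a proper subgroup.

No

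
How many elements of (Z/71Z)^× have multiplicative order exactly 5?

4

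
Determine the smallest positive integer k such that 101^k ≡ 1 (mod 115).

11

Since 101 ∈ (Z/115Z)^×, its order divides φ(115) = φ(5·23) = (5−1)·(23−1) = 4·22 = 88 = 2^3 · 11.
Divisors of 88: 1, 2, 4, 8, 11, 22, 44, 88.
Evaluate successive powers at the divisors of 88:
101^1 ≡ 101 (mod 115)
101^2 ≡ 81 (mod 115)
101^4 ≡ 6 (mod 115)
101^8 ≡ 36 (mod 115)
101^11 ≡ 1 (mod 115) ✓
The smallest such exponent is 11, so the order of 101 is 11.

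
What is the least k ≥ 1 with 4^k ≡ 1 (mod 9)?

3

By Lagrange's theorem, ord_9(4) divides φ(9) = φ(3^2) = 3·(3−1) = 6 = 2 · 3.
Divisors of 6: 1, 2, 3, 6.
Compute 4^d (mod 9) for the divisors d until we hit 1:
4^1 ≡ 4 (mod 9)
4^2 ≡ 7 (mod 9)
4^3 ≡ 1 (mod 9) ✓
The smallest such exponent is 3, so the order of 4 is 3.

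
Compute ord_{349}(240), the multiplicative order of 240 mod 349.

87

Since 240 ∈ (Z/349Z)^×, its order divides φ(349) = 349 − 1 = 348 = 2^2 · 3 · 29.
Divisors of 348: 1, 2, 3, 4, 6, 12, 29, 58, 87, 116, 174, 348.
Check 240^d mod 349 for each divisor in increasing order:
240^1 ≡ 240 (mod 349)
240^2 ≡ 15 (mod 349)
240^3 ≡ 110 (mod 349)
240^4 ≡ 225 (mod 349)
240^6 ≡ 234 (mod 349)
240^12 ≡ 312 (mod 349)
240^29 ≡ 122 (mod 349)
240^58 ≡ 226 (mod 349)
240^87 ≡ 1 (mod 349) ✓
Therefore the multiplicative order of 240 modulo 349 is 87.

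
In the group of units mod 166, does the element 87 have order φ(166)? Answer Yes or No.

No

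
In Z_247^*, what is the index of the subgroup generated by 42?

24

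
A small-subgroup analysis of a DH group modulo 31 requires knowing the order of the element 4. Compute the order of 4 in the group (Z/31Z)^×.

5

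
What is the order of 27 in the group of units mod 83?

41

The order of 27 must divide φ(83) = 83 − 1 = 82 = 2 · 41.
Divisors of 82: 1, 2, 41, 82.
Check 27^d mod 83 for each divisor in increasing order:
27^1 ≡ 27 (mod 83)
27^2 ≡ 65 (mod 83)
27^41 ≡ 1 (mod 83) ✓
The smallest such exponent is 41, so the order of 27 is 41.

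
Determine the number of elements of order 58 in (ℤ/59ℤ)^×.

28

φ(59) = 59 − 1 = 58 = 2 · 29.
In a cyclic group of order 58, there are φ(d) elements of order d for each divisor d of 58, and zero for non-divisors.
58 = 2 · 29 divides 58, and φ(58) = 28.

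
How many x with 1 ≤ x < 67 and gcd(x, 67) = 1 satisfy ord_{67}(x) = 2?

1

φ(67) = 67 − 1 = 66 = 2 · 3 · 11.
In a cyclic group of order 66, there are φ(d) elements of order d for each divisor d of 66, and zero for non-divisors.
2 | 66, and φ(2) = 2 − 1 = 1.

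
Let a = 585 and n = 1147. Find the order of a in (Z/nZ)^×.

The order of 585 must divide φ(1147) = φ(31·37) = (31−1)·(37−1) = 30·36 = 1080 = 2^3 · 3^3 · 5.
Divisors of 1080: 1, 2, 3, 4, 5, 6, 8, 9, 10, 12, 15, 18, 20, 24, 27, 30, 36, 40, 45, 54, 60, 72, 90, 108, 120, 135, 180, 216, 270, 360, 540, 1080.
Evaluate successive powers at the divisors of 1080:
585^1 ≡ 585 (mod 1147)
585^2 ≡ 419 (mod 1147)
585^3 ≡ 804 (mod 1147)
585^4 ≡ 70 (mod 1147)
585^5 ≡ 805 (mod 1147)
585^6 ≡ 655 (mod 1147)
585^8 ≡ 312 (mod 1147)
585^9 ≡ 147 (mod 1147)
585^10 ≡ 1117 (mod 1147)
585^12 ≡ 47 (mod 1147)
585^15 ≡ 1084 (mod 1147)
585^18 ≡ 963 (mod 1147)
585^20 ≡ 900 (mod 1147)
585^24 ≡ 1062 (mod 1147)
585^27 ≡ 480 (mod 1147)
585^30 ≡ 528 (mod 1147)
585^36 ≡ 593 (mod 1147)
585^40 ≡ 218 (mod 1147)
585^45 ≡ 1146 (mod 1147)
585^54 ≡ 1000 (mod 1147)
585^60 ≡ 63 (mod 1147)
585^72 ≡ 667 (mod 1147)
585^90 ≡ 1 (mod 1147) ✓
Therefore the multiplicative order of 585 modulo 1147 is 90.

90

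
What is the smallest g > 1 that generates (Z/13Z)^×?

2

φ(13) = 13 − 1 = 12 = 2^2 · 3.
Test candidates g = 2, 3, … against the prime factors q ∈ {2, 3} of φ(13): g is a generator iff g^(12/q) ≢ 1 for every such q.
g = 2: 2^6 ≡ 12; 2^4 ≡ 3 — none is 1, so 2 is a primitive root.
So 2 is the smallest generator of (Z/13Z)^×.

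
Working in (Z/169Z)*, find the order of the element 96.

By Lagrange's theorem, ord_169(96) divides φ(169) = φ(13^2) = 13·(13−1) = 156 = 2^2 · 3 · 13.
Divisors of 156: 1, 2, 3, 4, 6, 12, 13, 26, 39, 52, 78, 156.
Test each divisor d:
96^1 ≡ 96
96^2 ≡ 90
96^3 ≡ 21
96^4 ≡ 157
96^6 ≡ 103
96^12 ≡ 131
96^13 ≡ 70
96^26 ≡ 168
96^39 ≡ 99
96^52 ≡ 1
So ord_169(96) = 52.

52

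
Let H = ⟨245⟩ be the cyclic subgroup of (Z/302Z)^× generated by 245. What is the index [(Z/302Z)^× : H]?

6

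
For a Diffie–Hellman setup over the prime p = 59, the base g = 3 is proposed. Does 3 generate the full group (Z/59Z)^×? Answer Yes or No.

No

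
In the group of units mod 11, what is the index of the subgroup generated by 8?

ord(8) | φ(11) = 11 − 1 = 10 = 2 · 5.
Divisors of 10: 1, 2, 5, 10.
Evaluate successive powers at the divisors of 10:
8^1 ≡ 8 (mod 11)
8^2 ≡ 9 (mod 11)
8^5 ≡ 10 (mod 11)
8^10 ≡ 1 (mod 11) ✓
The order of 8 is 10, so the subgroup it generates has 10 elements.
Index = |(Z/11Z)^×| / |⟨8⟩| = 10 / 10 = 1.

1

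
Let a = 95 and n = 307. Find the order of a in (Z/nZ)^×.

306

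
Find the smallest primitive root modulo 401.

3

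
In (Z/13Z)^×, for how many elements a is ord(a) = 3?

φ(13) = 13 − 1 = 12 = 2^2 · 3.
(Z/13Z)^× is cyclic (|G| = 12); a cyclic group of order m has exactly φ(d) elements of each order d | m, and none otherwise.
3 | 12, and φ(3) = 3 − 1 = 2.

2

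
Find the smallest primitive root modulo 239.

7

φ(239) = 239 − 1 = 238 = 2 · 7 · 17.
Test candidates g = 2, 3, … against the prime factors q ∈ {2, 7, 17} of φ(239): g is a generator iff g^(238/q) ≢ 1 for every such q.
g = 2: 2^119 ≡ 1 — hits 1, so not a primitive root.
g = 3: 3^119 ≡ 1 — hits 1, so not a primitive root.
g = 4: 4^119 ≡ 1 — hits 1, so not a primitive root.
g = 5: 5^119 ≡ 1 — hits 1, so not a primitive root.
g = 6: 6^119 ≡ 1 — hits 1, so not a primitive root.
g = 7: 7^119 ≡ 238; 7^34 ≡ 24; 7^14 ≡ 211 — none is 1, so 7 is a primitive root.
So 7 is the smallest generator of (Z/239Z)^×.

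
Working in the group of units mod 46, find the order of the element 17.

By Lagrange's theorem, ord_46(17) divides φ(46) = φ(2)·φ(23) = 1·22 = 22 = 2 · 11.
Divisors of 22: 1, 2, 11, 22.
Compute 17^d (mod 46) for the divisors d until we hit 1:
17^1 ≡ 17 (mod 46)
17^2 ≡ 13 (mod 46)
17^11 ≡ 45 (mod 46)
17^22 ≡ 1 (mod 46) ✓
Hence ord(17) = 22.

22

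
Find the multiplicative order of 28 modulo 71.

ord(28) | φ(71) = 71 − 1 = 70 = 2 · 5 · 7.
Divisors of 70: 1, 2, 5, 7, 10, 14, 35, 70.
Evaluate successive powers at the divisors of 70:
28^1 ≡ 28
28^2 ≡ 3
28^5 ≡ 39
28^7 ≡ 46
28^10 ≡ 30
28^14 ≡ 57
28^35 ≡ 70
28^70 ≡ 1
Hence ord(28) = 70.

70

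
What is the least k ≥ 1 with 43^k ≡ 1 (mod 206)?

102

The order of 43 must divide φ(206) = φ(2)·φ(103) = 1·102 = 102 = 2 · 3 · 17.
Divisors of 102: 1, 2, 3, 6, 17, 34, 51, 102.
Test each divisor d:
43^1 ≡ 43 (mod 206)
43^2 ≡ 201 (mod 206)
43^3 ≡ 197 (mod 206)
43^6 ≡ 81 (mod 206)
43^17 ≡ 47 (mod 206)
43^34 ≡ 149 (mod 206)
43^51 ≡ 205 (mod 206)
43^102 ≡ 1 (mod 206) ✓
Hence ord(43) = 102.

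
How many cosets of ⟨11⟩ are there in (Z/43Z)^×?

Since 11 ∈ (Z/43Z)^×, its order divides φ(43) = 43 − 1 = 42 = 2 · 3 · 7.
Divisors of 42: 1, 2, 3, 6, 7, 14, 21, 42.
Compute 11^d (mod 43) for the divisors d until we hit 1:
11^1 ≡ 11 (mod 43)
11^2 ≡ 35 (mod 43)
11^3 ≡ 41 (mod 43)
11^6 ≡ 4 (mod 43)
11^7 ≡ 1 (mod 43) ✓
The order of 11 is 7, so the subgroup it generates has 7 elements.
The index is φ(43) / ord(11) = 42 / 7 = 6.

6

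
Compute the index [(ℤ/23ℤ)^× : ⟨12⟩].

2

By Lagrange's theorem, ord_23(12) divides φ(23) = 23 − 1 = 22 = 2 · 11.
Divisors of 22: 1, 2, 11, 22.
Evaluate successive powers at the divisors of 22:
12^1 ≡ 12 (mod 23)
12^2 ≡ 6 (mod 23)
12^11 ≡ 1 (mod 23) ✓
So ord_23(12) = 11, hence |⟨12⟩| = 11.
The index is φ(23) / ord(12) = 22 / 11 = 2.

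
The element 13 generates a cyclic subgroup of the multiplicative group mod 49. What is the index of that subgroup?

The order of 13 must divide φ(49) = φ(7^2) = 7·(7−1) = 42 = 2 · 3 · 7.
Divisors of 42: 1, 2, 3, 6, 7, 14, 21, 42.
Evaluate successive powers at the divisors of 42:
13^1 ≡ 13 (mod 49)
13^2 ≡ 22 (mod 49)
13^3 ≡ 41 (mod 49)
13^6 ≡ 15 (mod 49)
13^7 ≡ 48 (mod 49)
13^14 ≡ 1 (mod 49) ✓
The order of 13 is 14, so the subgroup it generates has 14 elements.
Index = |(Z/49Z)^×| / |⟨13⟩| = 42 / 14 = 3.

3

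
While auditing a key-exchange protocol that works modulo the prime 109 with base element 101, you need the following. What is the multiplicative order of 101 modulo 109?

12

Since 101 ∈ (Z/109Z)^×, its order divides φ(109) = 109 − 1 = 108 = 2^2 · 3^3.
Divisors of 108: 1, 2, 3, 4, 6, 9, 12, 18, 27, 36, 54, 108.
Evaluate successive powers at the divisors of 108:
101^1 ≡ 101 (mod 109)
101^2 ≡ 64 (mod 109)
101^3 ≡ 33 (mod 109)
101^4 ≡ 63 (mod 109)
101^6 ≡ 108 (mod 109)
101^9 ≡ 76 (mod 109)
101^12 ≡ 1 (mod 109) ✓
Therefore the multiplicative order of 101 modulo 109 is 12.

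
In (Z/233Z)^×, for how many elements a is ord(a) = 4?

φ(233) = 233 − 1 = 232 = 2^3 · 29.
(Z/233Z)^× is cyclic (|G| = 232); a cyclic group of order m has exactly φ(d) elements of each order d | m, and none otherwise.
4 = 2^2 divides 232, and φ(4) = 2.

2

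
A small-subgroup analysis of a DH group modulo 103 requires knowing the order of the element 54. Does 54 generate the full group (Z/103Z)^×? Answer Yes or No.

φ(103) = 103 − 1 = 102 = 2 · 3 · 17.
An element g generates (Z/103Z)^× iff g^(102/q) ≢ 1 (mod 103) for each prime q ∈ {2, 3, 17}.
54^51 ≡ 102 (mod 103)  [q = 2: ≢ 1 ✓]
54^34 ≡ 46 (mod 103)  [q = 3: ≢ 1 ✓]
54^6 ≡ 14 (mod 103)  [q = 17: ≢ 1 ✓]
Every test exponent gives a nontrivial residue, hence 54 generates the full group.

Yes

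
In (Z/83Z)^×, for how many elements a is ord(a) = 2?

φ(83) = 83 − 1 = 82 = 2 · 41.
Since (Z/83Z)^× is cyclic of order 82, the number of elements of order d is φ(d) when d | 82 and 0 otherwise.
2 | 82, and φ(2) = 2 − 1 = 1.

1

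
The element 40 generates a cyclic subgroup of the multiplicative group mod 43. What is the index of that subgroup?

2

ord(40) | φ(43) = 43 − 1 = 42 = 2 · 3 · 7.
Divisors of 42: 1, 2, 3, 6, 7, 14, 21, 42.
Compute 40^d (mod 43) for the divisors d until we hit 1:
40^1 ≡ 40 (mod 43)
40^2 ≡ 9 (mod 43)
40^3 ≡ 16 (mod 43)
40^6 ≡ 41 (mod 43)
40^7 ≡ 6 (mod 43)
40^14 ≡ 36 (mod 43)
40^21 ≡ 1 (mod 43) ✓
Thus |⟨40⟩| = ord(40) = 21.
The index is φ(43) / ord(40) = 42 / 21 = 2.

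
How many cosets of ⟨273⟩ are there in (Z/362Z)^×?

The order of 273 must divide φ(362) = φ(2)·φ(181) = 1·180 = 180 = 2^2 · 3^2 · 5.
Divisors of 180: 1, 2, 3, 4, 5, 6, 9, 10, 12, 15, 18, 20, 30, 36, 45, 60, 90, 180.
Compute 273^d (mod 362) for the divisors d until we hit 1:
273^1 ≡ 273 (mod 362)
273^2 ≡ 319 (mod 362)
273^3 ≡ 207 (mod 362)
273^4 ≡ 39 (mod 362)
273^5 ≡ 149 (mod 362)
273^6 ≡ 133 (mod 362)
273^9 ≡ 19 (mod 362)
273^10 ≡ 119 (mod 362)
273^12 ≡ 313 (mod 362)
273^15 ≡ 355 (mod 362)
273^18 ≡ 361 (mod 362)
273^20 ≡ 43 (mod 362)
273^30 ≡ 49 (mod 362)
273^36 ≡ 1 (mod 362) ✓
The order of 273 is 36, so the subgroup it generates has 36 elements.
Index = |(Z/362Z)^×| / |⟨273⟩| = 180 / 36 = 5.

5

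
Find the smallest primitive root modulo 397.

φ(397) = 397 − 1 = 396 = 2^2 · 3^2 · 11.
g is a primitive root iff g^(396/q) ≢ 1 (mod 397) for each prime q ∈ {2, 3, 11}.
g = 2: 2^198 ≡ 396; 2^132 ≡ 1 — hits 1, so not a primitive root.
g = 3: 3^198 ≡ 1 — hits 1, so not a primitive root.
g = 4: 4^198 ≡ 1 — hits 1, so not a primitive root.
g = 5: 5^198 ≡ 396; 5^132 ≡ 362; 5^36 ≡ 290 — none is 1, so 5 is a primitive root.
So 5 is the smallest generator of (Z/397Z)^×.

5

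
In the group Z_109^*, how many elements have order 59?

0

φ(109) = 109 − 1 = 108 = 2^2 · 3^3.
In a cyclic group of order 108, there are φ(d) elements of order d for each divisor d of 108, and zero for non-divisors.
Here 108 is not a multiple of 59, so there are no elements of order 59.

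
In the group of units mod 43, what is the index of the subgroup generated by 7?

7

Since 7 ∈ (Z/43Z)^×, its order divides φ(43) = 43 − 1 = 42 = 2 · 3 · 7.
Divisors of 42: 1, 2, 3, 6, 7, 14, 21, 42.
Test each divisor d:
7^1 ≡ 7 (mod 43)
7^2 ≡ 6 (mod 43)
7^3 ≡ 42 (mod 43)
7^6 ≡ 1 (mod 43) ✓
So ord_43(7) = 6, hence |⟨7⟩| = 6.
Index = |(Z/43Z)^×| / |⟨7⟩| = 42 / 6 = 7.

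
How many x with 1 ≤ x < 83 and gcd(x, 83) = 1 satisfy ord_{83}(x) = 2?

1

φ(83) = 83 − 1 = 82 = 2 · 41.
Since (Z/83Z)^× is cyclic of order 82, the number of elements of order d is φ(d) when d | 82 and 0 otherwise.
2 | 82, and φ(2) = 2 − 1 = 1.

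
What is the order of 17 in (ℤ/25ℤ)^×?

20

The order of 17 must divide φ(25) = φ(5^2) = 5·(5−1) = 20 = 2^2 · 5.
Divisors of 20: 1, 2, 4, 5, 10, 20.
Test each divisor d:
17^1 ≡ 17 (mod 25)
17^2 ≡ 14 (mod 25)
17^4 ≡ 21 (mod 25)
17^5 ≡ 7 (mod 25)
17^10 ≡ 24 (mod 25)
17^20 ≡ 1 (mod 25) ✓
So ord_25(17) = 20.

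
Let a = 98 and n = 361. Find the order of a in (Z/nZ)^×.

342

By Lagrange's theorem, ord_361(98) divides φ(361) = φ(19^2) = 19·(19−1) = 342 = 2 · 3^2 · 19.
Divisors of 342: 1, 2, 3, 6, 9, 18, 19, 38, 57, 114, 171, 342.
Test each divisor d:
98^1 ≡ 98 (mod 361)
98^2 ≡ 218 (mod 361)
98^3 ≡ 65 (mod 361)
98^6 ≡ 254 (mod 361)
98^9 ≡ 265 (mod 361)
98^18 ≡ 191 (mod 361)
98^19 ≡ 307 (mod 361)
98^38 ≡ 28 (mod 361)
98^57 ≡ 293 (mod 361)
98^114 ≡ 292 (mod 361)
98^171 ≡ 360 (mod 361)
98^342 ≡ 1 (mod 361) ✓
Therefore the multiplicative order of 98 modulo 361 is 342.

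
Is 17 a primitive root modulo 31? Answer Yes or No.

φ(31) = 31 − 1 = 30 = 2 · 3 · 5.
Test 17^(30/q) mod 31 for each prime factor q of 30:
17^15 ≡ 30 (mod 31)  [q = 2: ≢ 1 ✓]
17^10 ≡ 25 (mod 31)  [q = 3: ≢ 1 ✓]
17^6 ≡ 8 (mod 31)  [q = 5: ≢ 1 ✓]
None equal 1, so ord_31(17) = 30: 17 is a primitive root.

Yes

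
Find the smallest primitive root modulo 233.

3

φ(233) = 233 − 1 = 232 = 2^3 · 29.
g is a primitive root iff g^(232/q) ≢ 1 (mod 233) for each prime q ∈ {2, 29}.
g = 2: 2^116 ≡ 1 — hits 1, so not a primitive root.
g = 3: 3^116 ≡ 232; 3^8 ≡ 37 — none is 1, so 3 is a primitive root.
Hence the least primitive root of 233 is 3.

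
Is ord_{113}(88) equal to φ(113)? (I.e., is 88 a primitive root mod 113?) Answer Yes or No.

φ(113) = 113 − 1 = 112 = 2^4 · 7.
An element g generates (Z/113Z)^× iff g^(112/q) ≢ 1 (mod 113) for each prime q ∈ {2, 7}.
88^56 ≡ 1 (mod 113)  [q = 2: ≡ 1 ✗]
88^16 ≡ 109 (mod 113)  [q = 7: ≢ 1 ✓]
Since 88^56 ≡ 1, the order of 88 divides 56 < 112, so 88 is not a primitive root.

No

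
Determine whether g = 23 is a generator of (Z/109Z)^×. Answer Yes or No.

No

φ(109) = 109 − 1 = 108 = 2^2 · 3^3.
An element g generates (Z/109Z)^× iff g^(108/q) ≢ 1 (mod 109) for each prime q ∈ {2, 3}.
23^54 ≡ 108 (mod 109)  [q = 2: ≢ 1 ✓]
23^36 ≡ 1 (mod 109)  [q = 3: ≡ 1 ✗]
Since 23^36 ≡ 1, the order of 23 divides 36 < 108, so 23 is not a primitive root.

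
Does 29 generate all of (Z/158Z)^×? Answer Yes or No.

Yes

φ(158) = φ(2)·φ(79) = 1·78 = 78 = 2 · 3 · 13.
An element g generates (Z/158Z)^× iff g^(78/q) ≢ 1 (mod 158) for each prime q ∈ {2, 3, 13}.
29^39 ≡ 157 (mod 158)  [q = 2: ≢ 1 ✓]
29^26 ≡ 55 (mod 158)  [q = 3: ≢ 1 ✓]
29^6 ≡ 89 (mod 158)  [q = 13: ≢ 1 ✓]
Every test exponent gives a nontrivial residue, hence 29 generates the full group.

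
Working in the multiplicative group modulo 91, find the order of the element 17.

Since 17 ∈ (Z/91Z)^×, its order divides φ(91) = φ(7·13) = (7−1)·(13−1) = 6·12 = 72 = 2^3 · 3^2.
Divisors of 72: 1, 2, 3, 4, 6, 8, 9, 12, 18, 24, 36, 72.
Check 17^d mod 91 for each divisor in increasing order:
17^1 ≡ 17 (mod 91)
17^2 ≡ 16 (mod 91)
17^3 ≡ 90 (mod 91)
17^4 ≡ 74 (mod 91)
17^6 ≡ 1 (mod 91) ✓
Therefore the multiplicative order of 17 modulo 91 is 6.

6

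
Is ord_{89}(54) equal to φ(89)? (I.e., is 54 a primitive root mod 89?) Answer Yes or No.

φ(89) = 89 − 1 = 88 = 2^3 · 11.
An element g generates (Z/89Z)^× iff g^(88/q) ≢ 1 (mod 89) for each prime q ∈ {2, 11}.
54^44 ≡ 88 (mod 89)  [q = 2: ≢ 1 ✓]
54^8 ≡ 16 (mod 89)  [q = 11: ≢ 1 ✓]
Every test exponent gives a nontrivial residue, hence 54 generates the full group.

Yes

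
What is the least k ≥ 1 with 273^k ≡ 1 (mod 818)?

ord(273) | φ(818) = φ(2)·φ(409) = 1·408 = 408 = 2^3 · 3 · 17.
Divisors of 408: 1, 2, 3, 4, 6, 8, 12, 17, 24, 34, 51, 68, 102, 136, 204, 408.
Compute 273^d (mod 818) for the divisors d until we hit 1:
273^1 ≡ 273 (mod 818)
273^2 ≡ 91 (mod 818)
273^3 ≡ 303 (mod 818)
273^4 ≡ 101 (mod 818)
273^6 ≡ 193 (mod 818)
273^8 ≡ 385 (mod 818)
273^12 ≡ 439 (mod 818)
273^17 ≡ 601 (mod 818)
273^24 ≡ 491 (mod 818)
273^34 ≡ 463 (mod 818)
273^51 ≡ 143 (mod 818)
273^68 ≡ 53 (mod 818)
273^102 ≡ 817 (mod 818)
273^136 ≡ 355 (mod 818)
273^204 ≡ 1 (mod 818) ✓
The smallest such exponent is 204, so the order of 273 is 204.

204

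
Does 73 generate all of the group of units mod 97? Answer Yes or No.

φ(97) = 97 − 1 = 96 = 2^5 · 3.
An element g generates (Z/97Z)^× iff g^(96/q) ≢ 1 (mod 97) for each prime q ∈ {2, 3}.
73^48 ≡ 1 (mod 97)  [q = 2: ≡ 1 ✗]
73^32 ≡ 35 (mod 97)  [q = 3: ≢ 1 ✓]
The check at q = 2 fails, so 73 generates a proper subgroup.

No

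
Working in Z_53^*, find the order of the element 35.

The order of 35 must divide φ(53) = 53 − 1 = 52 = 2^2 · 13.
Divisors of 52: 1, 2, 4, 13, 26, 52.
Evaluate successive powers at the divisors of 52:
35^1 ≡ 35
35^2 ≡ 6
35^4 ≡ 36
35^13 ≡ 30
35^26 ≡ 52
35^52 ≡ 1
Hence ord(35) = 52.

52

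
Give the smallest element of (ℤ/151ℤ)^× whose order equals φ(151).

6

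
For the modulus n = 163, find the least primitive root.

φ(163) = 163 − 1 = 162 = 2 · 3^4.
Test candidates g = 2, 3, … against the prime factors q ∈ {2, 3} of φ(163): g is a generator iff g^(162/q) ≢ 1 for every such q.
g = 2: 2^81 ≡ 162; 2^54 ≡ 104 — none is 1, so 2 is a primitive root.
The smallest primitive root modulo 163 is 2.

2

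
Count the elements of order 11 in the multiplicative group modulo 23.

10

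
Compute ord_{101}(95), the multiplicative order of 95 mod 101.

5

Since 95 ∈ (Z/101Z)^×, its order divides φ(101) = 101 − 1 = 100 = 2^2 · 5^2.
Divisors of 100: 1, 2, 4, 5, 10, 20, 25, 50, 100.
Test each divisor d:
95^1 ≡ 95 (mod 101)
95^2 ≡ 36 (mod 101)
95^4 ≡ 84 (mod 101)
95^5 ≡ 1 (mod 101) ✓
The smallest such exponent is 5, so the order of 95 is 5.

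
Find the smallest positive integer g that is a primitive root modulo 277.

5

φ(277) = 277 − 1 = 276 = 2^2 · 3 · 23.
g is a primitive root iff g^(276/q) ≢ 1 (mod 277) for each prime q ∈ {2, 3, 23}.
g = 2: 2^138 ≡ 276; 2^92 ≡ 1 — hits 1, so not a primitive root.
g = 3: 3^138 ≡ 1 — hits 1, so not a primitive root.
g = 4: 4^138 ≡ 1 — hits 1, so not a primitive root.
g = 5: 5^138 ≡ 276; 5^92 ≡ 116; 5^12 ≡ 27 — none is 1, so 5 is a primitive root.
Hence the least primitive root of 277 is 5.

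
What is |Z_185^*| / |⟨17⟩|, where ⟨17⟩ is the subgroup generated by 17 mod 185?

The order of 17 must divide φ(185) = φ(5·37) = (5−1)·(37−1) = 4·36 = 144 = 2^4 · 3^2.
Divisors of 144: 1, 2, 3, 4, 6, 8, 9, 12, 16, 18, 24, 36, 48, 72, 144.
Compute 17^d (mod 185) for the divisors d until we hit 1:
17^1 ≡ 17 (mod 185)
17^2 ≡ 104 (mod 185)
17^3 ≡ 103 (mod 185)
17^4 ≡ 86 (mod 185)
17^6 ≡ 64 (mod 185)
17^8 ≡ 181 (mod 185)
17^9 ≡ 117 (mod 185)
17^12 ≡ 26 (mod 185)
17^16 ≡ 16 (mod 185)
17^18 ≡ 184 (mod 185)
17^24 ≡ 121 (mod 185)
17^36 ≡ 1 (mod 185) ✓
Thus |⟨17⟩| = ord(17) = 36.
Index = |(Z/185Z)^×| / |⟨17⟩| = 144 / 36 = 4.

4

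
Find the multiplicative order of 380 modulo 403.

ord(380) | φ(403) = φ(13·31) = (13−1)·(31−1) = 12·30 = 360 = 2^3 · 3^2 · 5.
Divisors of 360: 1, 2, 3, 4, 5, 6, 8, 9, 10, 12, 15, 18, 20, 24, 30, 36, 40, 45, 60, 72, 90, 120, 180, 360.
Test each divisor d:
380^1 ≡ 380 (mod 403)
380^2 ≡ 126 (mod 403)
380^3 ≡ 326 (mod 403)
380^4 ≡ 159 (mod 403)
380^5 ≡ 373 (mod 403)
380^6 ≡ 287 (mod 403)
380^8 ≡ 295 (mod 403)
380^9 ≡ 66 (mod 403)
380^10 ≡ 94 (mod 403)
380^12 ≡ 157 (mod 403)
380^15 ≡ 1 (mod 403) ✓
So ord_403(380) = 15.

15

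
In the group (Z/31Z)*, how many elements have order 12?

0

φ(31) = 31 − 1 = 30 = 2 · 3 · 5.
(Z/31Z)^× is cyclic (|G| = 30); a cyclic group of order m has exactly φ(d) elements of each order d | m, and none otherwise.
Here 30 is not a multiple of 12, so there are no elements of order 12.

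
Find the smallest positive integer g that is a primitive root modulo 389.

2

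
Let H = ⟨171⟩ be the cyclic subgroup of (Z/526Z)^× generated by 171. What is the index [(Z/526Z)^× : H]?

1

The order of 171 must divide φ(526) = φ(2)·φ(263) = 1·262 = 262 = 2 · 131.
Divisors of 262: 1, 2, 131, 262.
Compute 171^d (mod 526) for the divisors d until we hit 1:
171^1 ≡ 171 (mod 526)
171^2 ≡ 311 (mod 526)
171^131 ≡ 525 (mod 526)
171^262 ≡ 1 (mod 526) ✓
So ord_526(171) = 262, hence |⟨171⟩| = 262.
The index is φ(526) / ord(171) = 262 / 262 = 1.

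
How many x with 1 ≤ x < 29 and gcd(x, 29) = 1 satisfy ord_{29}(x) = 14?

6

φ(29) = 29 − 1 = 28 = 2^2 · 7.
Since (Z/29Z)^× is cyclic of order 28, the number of elements of order d is φ(d) when d | 28 and 0 otherwise.
14 = 2 · 7 divides 28, and φ(14) = 6.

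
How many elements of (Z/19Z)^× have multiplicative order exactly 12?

0

φ(19) = 19 − 1 = 18 = 2 · 3^2.
Since (Z/19Z)^× is cyclic of order 18, the number of elements of order d is φ(d) when d | 18 and 0 otherwise.
Here 18 is not a multiple of 12, so there are no elements of order 12.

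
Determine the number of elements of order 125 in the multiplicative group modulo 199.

φ(199) = 199 − 1 = 198 = 2 · 3^2 · 11.
(Z/199Z)^× is cyclic (|G| = 198); a cyclic group of order m has exactly φ(d) elements of each order d | m, and none otherwise.
125 does not divide 198, so no element of (Z/199Z)^× has order 125.

0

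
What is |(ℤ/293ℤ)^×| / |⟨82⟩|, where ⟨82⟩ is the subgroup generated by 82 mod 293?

4

By Lagrange's theorem, ord_293(82) divides φ(293) = 293 − 1 = 292 = 2^2 · 73.
Divisors of 292: 1, 2, 4, 73, 146, 292.
Evaluate successive powers at the divisors of 292:
82^1 ≡ 82
82^2 ≡ 278
82^4 ≡ 225
82^73 ≡ 1
The order of 82 is 73, so the subgroup it generates has 73 elements.
Index = |(Z/293Z)^×| / |⟨82⟩| = 292 / 73 = 4.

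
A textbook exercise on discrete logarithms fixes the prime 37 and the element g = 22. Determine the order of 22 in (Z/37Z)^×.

36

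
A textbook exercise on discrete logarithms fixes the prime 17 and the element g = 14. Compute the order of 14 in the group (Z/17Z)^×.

The order of 14 must divide φ(17) = 17 − 1 = 16 = 2^4.
Divisors of 16: 1, 2, 4, 8, 16.
Test each divisor d:
14^1 ≡ 14 (mod 17)
14^2 ≡ 9 (mod 17)
14^4 ≡ 13 (mod 17)
14^8 ≡ 16 (mod 17)
14^16 ≡ 1 (mod 17) ✓
Hence ord(14) = 16.

16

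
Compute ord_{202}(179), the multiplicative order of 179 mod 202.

25

Since 179 ∈ (Z/202Z)^×, its order divides φ(202) = φ(2)·φ(101) = 1·100 = 100 = 2^2 · 5^2.
Divisors of 100: 1, 2, 4, 5, 10, 20, 25, 50, 100.
Evaluate successive powers at the divisors of 100:
179^1 ≡ 179 (mod 202)
179^2 ≡ 125 (mod 202)
179^4 ≡ 71 (mod 202)
179^5 ≡ 185 (mod 202)
179^10 ≡ 87 (mod 202)
179^20 ≡ 95 (mod 202)
179^25 ≡ 1 (mod 202) ✓
Therefore the multiplicative order of 179 modulo 202 is 25.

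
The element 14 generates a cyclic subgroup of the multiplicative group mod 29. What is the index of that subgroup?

1

Since 14 ∈ (Z/29Z)^×, its order divides φ(29) = 29 − 1 = 28 = 2^2 · 7.
Divisors of 28: 1, 2, 4, 7, 14, 28.
Compute 14^d (mod 29) for the divisors d until we hit 1:
14^1 ≡ 14 (mod 29)
14^2 ≡ 22 (mod 29)
14^4 ≡ 20 (mod 29)
14^7 ≡ 12 (mod 29)
14^14 ≡ 28 (mod 29)
14^28 ≡ 1 (mod 29) ✓
So ord_29(14) = 28, hence |⟨14⟩| = 28.
[(Z/29Z)^× : ⟨14⟩] = 28/28 = 1.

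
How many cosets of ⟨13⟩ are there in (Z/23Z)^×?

2

By Lagrange's theorem, ord_23(13) divides φ(23) = 23 − 1 = 22 = 2 · 11.
Divisors of 22: 1, 2, 11, 22.
Test each divisor d:
13^1 ≡ 13
13^2 ≡ 8
13^11 ≡ 1
So ord_23(13) = 11, hence |⟨13⟩| = 11.
Index = |(Z/23Z)^×| / |⟨13⟩| = 22 / 11 = 2.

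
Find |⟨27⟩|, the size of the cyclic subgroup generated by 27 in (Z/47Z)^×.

ord(27) | φ(47) = 47 − 1 = 46 = 2 · 23.
Divisors of 46: 1, 2, 23, 46.
Compute 27^d (mod 47) for the divisors d until we hit 1:
27^1 ≡ 27
27^2 ≡ 24
27^23 ≡ 1
The smallest such exponent is 23, so the order of 27 is 23.

23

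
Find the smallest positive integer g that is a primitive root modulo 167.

5

φ(167) = 167 − 1 = 166 = 2 · 83.
g is a primitive root iff g^(166/q) ≢ 1 (mod 167) for each prime q ∈ {2, 83}.
g = 2: 2^83 ≡ 1 — hits 1, so not a primitive root.
g = 3: 3^83 ≡ 1 — hits 1, so not a primitive root.
g = 4: 4^83 ≡ 1 — hits 1, so not a primitive root.
g = 5: 5^83 ≡ 166; 5^2 ≡ 25 — none is 1, so 5 is a primitive root.
The smallest primitive root modulo 167 is 5.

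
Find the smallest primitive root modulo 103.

φ(103) = 103 − 1 = 102 = 2 · 3 · 17.
Test candidates g = 2, 3, … against the prime factors q ∈ {2, 3, 17} of φ(103): g is a generator iff g^(102/q) ≢ 1 for every such q.
g = 2: 2^51 ≡ 1 — hits 1, so not a primitive root.
g = 3: 3^51 ≡ 102; 3^34 ≡ 1 — hits 1, so not a primitive root.
g = 4: 4^51 ≡ 1 — hits 1, so not a primitive root.
g = 5: 5^51 ≡ 102; 5^34 ≡ 56; 5^6 ≡ 72 — none is 1, so 5 is a primitive root.
Hence the least primitive root of 103 is 5.

5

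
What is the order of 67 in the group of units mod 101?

The order of 67 must divide φ(101) = 101 − 1 = 100 = 2^2 · 5^2.
Divisors of 100: 1, 2, 4, 5, 10, 20, 25, 50, 100.
Evaluate successive powers at the divisors of 100:
67^1 ≡ 67 (mod 101)
67^2 ≡ 45 (mod 101)
67^4 ≡ 5 (mod 101)
67^5 ≡ 32 (mod 101)
67^10 ≡ 14 (mod 101)
67^20 ≡ 95 (mod 101)
67^25 ≡ 10 (mod 101)
67^50 ≡ 100 (mod 101)
67^100 ≡ 1 (mod 101) ✓
Therefore the multiplicative order of 67 modulo 101 is 100.

100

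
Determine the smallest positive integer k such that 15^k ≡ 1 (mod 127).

63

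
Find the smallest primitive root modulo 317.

φ(317) = 317 − 1 = 316 = 2^2 · 79.
Test candidates g = 2, 3, … against the prime factors q ∈ {2, 79} of φ(317): g is a generator iff g^(316/q) ≢ 1 for every such q.
g = 2: 2^158 ≡ 316; 2^4 ≡ 16 — none is 1, so 2 is a primitive root.
The smallest primitive root modulo 317 is 2.

2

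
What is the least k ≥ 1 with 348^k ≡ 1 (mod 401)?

The order of 348 must divide φ(401) = 401 − 1 = 400 = 2^4 · 5^2.
Divisors of 400: 1, 2, 4, 5, 8, 10, 16, 20, 25, 40, 50, 80, 100, 200, 400.
Compute 348^d (mod 401) for the divisors d until we hit 1:
348^1 ≡ 348 (mod 401)
348^2 ≡ 2 (mod 401)
348^4 ≡ 4 (mod 401)
348^5 ≡ 189 (mod 401)
348^8 ≡ 16 (mod 401)
348^10 ≡ 32 (mod 401)
348^16 ≡ 256 (mod 401)
348^20 ≡ 222 (mod 401)
348^25 ≡ 254 (mod 401)
348^40 ≡ 362 (mod 401)
348^50 ≡ 356 (mod 401)
348^80 ≡ 318 (mod 401)
348^100 ≡ 20 (mod 401)
348^200 ≡ 400 (mod 401)
348^400 ≡ 1 (mod 401) ✓
So ord_401(348) = 400.

400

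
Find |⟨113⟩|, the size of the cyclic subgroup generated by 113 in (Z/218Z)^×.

18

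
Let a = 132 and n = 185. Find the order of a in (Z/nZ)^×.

36

ord(132) | φ(185) = φ(5·37) = (5−1)·(37−1) = 4·36 = 144 = 2^4 · 3^2.
Divisors of 144: 1, 2, 3, 4, 6, 8, 9, 12, 16, 18, 24, 36, 48, 72, 144.
Check 132^d mod 185 for each divisor in increasing order:
132^1 ≡ 132 (mod 185)
132^2 ≡ 34 (mod 185)
132^3 ≡ 48 (mod 185)
132^4 ≡ 46 (mod 185)
132^6 ≡ 84 (mod 185)
132^8 ≡ 81 (mod 185)
132^9 ≡ 147 (mod 185)
132^12 ≡ 26 (mod 185)
132^16 ≡ 86 (mod 185)
132^18 ≡ 149 (mod 185)
132^24 ≡ 121 (mod 185)
132^36 ≡ 1 (mod 185) ✓
Hence ord(132) = 36.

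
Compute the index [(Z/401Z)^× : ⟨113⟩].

Since 113 ∈ (Z/401Z)^×, its order divides φ(401) = 401 − 1 = 400 = 2^4 · 5^2.
Divisors of 400: 1, 2, 4, 5, 8, 10, 16, 20, 25, 40, 50, 80, 100, 200, 400.
Check 113^d mod 401 for each divisor in increasing order:
113^1 ≡ 113 (mod 401)
113^2 ≡ 338 (mod 401)
113^4 ≡ 360 (mod 401)
113^5 ≡ 179 (mod 401)
113^8 ≡ 77 (mod 401)
113^10 ≡ 362 (mod 401)
113^16 ≡ 315 (mod 401)
113^20 ≡ 318 (mod 401)
113^25 ≡ 381 (mod 401)
113^40 ≡ 72 (mod 401)
113^50 ≡ 400 (mod 401)
113^80 ≡ 372 (mod 401)
113^100 ≡ 1 (mod 401) ✓
The order of 113 is 100, so the subgroup it generates has 100 elements.
The index is φ(401) / ord(113) = 400 / 100 = 4.

4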